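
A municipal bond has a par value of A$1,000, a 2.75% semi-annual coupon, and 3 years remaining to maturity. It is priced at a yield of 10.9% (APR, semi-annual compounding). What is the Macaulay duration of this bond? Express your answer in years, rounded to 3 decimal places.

2.885 years

Periodic yield y = 0.0545. Discount each cash flow and weight by its period:
  t   CF        PV=CF/(1+0.0545)^t    t·PV
  1        13.75        13.0394        13.0394
  2        13.75        12.3654        24.7309
  3        13.75        11.7264        35.1791
  4        13.75        11.1203        44.4812
  5        13.75        10.5456        52.7278
  6     1,013.75       737.3121     4,423.8726
  Σ                    796.1091     4,594.0309
Price P = Σ PV = 796.1091.
Macaulay duration = Σ(t·PV) / P = 4,594.0309 / 796.1091 = 5.77060 half-year periods.
In years: 5.77060 / 2 = 2.88530 years.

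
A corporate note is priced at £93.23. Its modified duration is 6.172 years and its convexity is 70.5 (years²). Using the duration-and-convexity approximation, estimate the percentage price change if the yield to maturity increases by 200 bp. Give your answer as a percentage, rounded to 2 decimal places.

-10.93%

Duration effect: -D_mod·Δy = -6.172 × (+0.02) = -0.123440
Convexity effect: ½·C·(Δy)² = 0.5 × 70.5 × (0.02)² = +0.0141000
ΔP/P ≈ -0.123440 + 0.0141000 = -0.109340
= -10.9340%.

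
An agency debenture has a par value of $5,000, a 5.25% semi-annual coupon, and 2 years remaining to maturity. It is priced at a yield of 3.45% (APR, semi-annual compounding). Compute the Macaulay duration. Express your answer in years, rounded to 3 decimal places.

Periodic yield y = 0.01725. Discount each cash flow and weight by its period:
  t   CF        PV=CF/(1+0.01725)^t    t·PV
  1       131.25       129.0243       129.0243
  2       131.25       126.8364       253.6728
  3       131.25       124.6856       374.0567
  4     5,131.25     4,791.9511    19,167.8045
  Σ                  5,172.4974    19,924.5584
Price P = Σ PV = 5,172.4974.
Macaulay duration = Σ(t·PV) / P = 19,924.5584 / 5,172.4974 = 3.85202 half-year periods.
In years: 3.85202 / 2 = 1.92601 years.

1.926 years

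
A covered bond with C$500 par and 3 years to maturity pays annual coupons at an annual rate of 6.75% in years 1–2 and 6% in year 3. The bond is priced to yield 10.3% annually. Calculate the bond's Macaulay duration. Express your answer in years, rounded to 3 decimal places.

Periodic yield y = 0.103. Discount each cash flow and weight by its year:
  t   CF        PV=CF/(1+0.103)^t    t·PV
  1        33.75        30.5984        30.5984
  2        33.75        27.7410        55.4821
  3       530.00       394.9566     1,184.8697
  Σ                    453.2960     1,270.9501
Price P = Σ PV = 453.2960.
Macaulay duration = Σ(t·PV) / P = 1,270.9501 / 453.2960 = 2.80380 years.

2.804 years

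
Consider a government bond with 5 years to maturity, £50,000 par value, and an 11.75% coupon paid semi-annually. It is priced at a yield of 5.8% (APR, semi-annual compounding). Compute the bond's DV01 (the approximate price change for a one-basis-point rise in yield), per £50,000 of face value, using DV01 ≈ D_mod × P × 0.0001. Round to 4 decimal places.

£24.6972

Periodic yield y = 0.029.
  t   CF        PV=CF/(1+0.029)^t    t·PV
  1     2,937.50     2,854.7133     2,854.7133
  2     2,937.50     2,774.2598     5,548.5196
  3     2,937.50     2,696.0736     8,088.2209
  4     2,937.50     2,620.0910    10,480.3640
  5     2,937.50     2,546.2498    12,731.2488
  6     2,937.50     2,474.4896    14,846.9374
  7     2,937.50     2,404.7518    16,833.2623
  8     2,937.50     2,336.9794    18,695.8349
  9     2,937.50     2,271.1170    20,440.0527
  10   52,937.50    39,774.9535   397,749.5345
  Σ                 62,753.6786   508,268.6885
P = 62,753.6786; D_Mac = 8.09942 half-year periods = 4.04971 yrs; D_mod = 3.93558 yrs.
DV01 ≈ 3.93558 × 62,753.6786 × 0.0001 = 24.697215.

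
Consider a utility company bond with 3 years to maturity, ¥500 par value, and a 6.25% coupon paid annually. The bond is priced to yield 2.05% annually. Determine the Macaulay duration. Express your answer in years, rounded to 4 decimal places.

Periodic yield y = 0.0205. Discount each cash flow and weight by its year:
  t   CF        PV=CF/(1+0.0205)^t    t·PV
  1        31.25        30.6222        30.6222
  2        31.25        30.0071        60.0142
  3       531.25       499.8733     1,499.6198
  Σ                    560.5026     1,590.2563
Price P = Σ PV = 560.5026.
Macaulay duration = Σ(t·PV) / P = 1,590.2563 / 560.5026 = 2.83720 years.

2.8372 years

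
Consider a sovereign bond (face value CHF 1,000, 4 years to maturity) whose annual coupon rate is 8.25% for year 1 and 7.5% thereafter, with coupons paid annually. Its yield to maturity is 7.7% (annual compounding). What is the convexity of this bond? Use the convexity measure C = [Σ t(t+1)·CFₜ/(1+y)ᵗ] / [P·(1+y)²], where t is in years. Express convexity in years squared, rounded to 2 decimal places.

With y = 0.077:
  t   CF        PV=CF/(1+0.077)^t    t·PV        t(t+1)·PV
  1        82.50        76.6017        76.6017         153.2033
  2        75.00        64.6591       129.3183         387.9548
  3        75.00        60.0363       180.1090         720.4360
  4     1,075.00       798.9979     3,195.9917      15,979.9585
  Σ                  1,000.2951     3,582.0206      17,241.5526
P = 1,000.2951.
Convexity = Σ t(t+1)·PV / [P·(1+y)²] = 17,241.5526 / (1,000.2951 × 1.159929) = 14.85993.

14.86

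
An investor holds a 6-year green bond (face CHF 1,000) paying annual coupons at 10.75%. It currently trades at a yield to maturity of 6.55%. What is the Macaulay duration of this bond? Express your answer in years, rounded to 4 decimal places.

4.8405 years

Periodic yield y = 0.0655. Discount each cash flow and weight by its year:
  t   CF        PV=CF/(1+0.0655)^t    t·PV
  1       107.50       100.8916       100.8916
  2       107.50        94.6894       189.3789
  3       107.50        88.8686       266.6057
  4       107.50        83.4055       333.6220
  5       107.50        78.2783       391.3913
  6     1,107.50       756.8730     4,541.2380
  Σ                  1,203.0063     5,823.1274
Price P = Σ PV = 1,203.0063.
Macaulay duration = Σ(t·PV) / P = 5,823.1274 / 1,203.0063 = 4.84048 years.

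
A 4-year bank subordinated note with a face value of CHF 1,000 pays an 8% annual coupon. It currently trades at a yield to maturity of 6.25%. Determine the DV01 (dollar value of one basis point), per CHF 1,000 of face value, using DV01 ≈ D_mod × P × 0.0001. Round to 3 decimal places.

Periodic yield y = 0.0625.
  t   CF        PV=CF/(1+0.0625)^t    t·PV
  1        80.00        75.2941        75.2941
  2        80.00        70.8651       141.7301
  3        80.00        66.6965       200.0896
  4     1,080.00       847.4381     3,389.7525
  Σ                  1,060.2938     3,806.8663
P = 1,060.2938; D_Mac = 3.59039 yrs; D_mod = 3.37919 yrs.
DV01 ≈ 3.37919 × 1,060.2938 × 0.0001 = 0.358293.

CHF 0.358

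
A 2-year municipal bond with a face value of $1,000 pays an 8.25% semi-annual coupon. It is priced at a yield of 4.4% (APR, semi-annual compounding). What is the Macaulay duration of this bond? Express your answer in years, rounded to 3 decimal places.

1.889 years

Periodic yield y = 0.022. Discount each cash flow and weight by its period:
  t   CF        PV=CF/(1+0.022)^t    t·PV
  1        41.25        40.3620        40.3620
  2        41.25        39.4932        78.9864
  3        41.25        38.6430       115.9291
  4     1,041.25       954.4462     3,817.7846
  Σ                  1,072.9444     4,053.0621
Price P = Σ PV = 1,072.9444.
Macaulay duration = Σ(t·PV) / P = 4,053.0621 / 1,072.9444 = 3.77751 half-year periods.
In years: 3.77751 / 2 = 1.88876 years.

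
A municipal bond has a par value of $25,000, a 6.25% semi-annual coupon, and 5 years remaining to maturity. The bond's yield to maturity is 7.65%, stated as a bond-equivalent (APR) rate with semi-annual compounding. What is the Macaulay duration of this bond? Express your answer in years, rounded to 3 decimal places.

4.348 years

Periodic yield y = 0.03825. Discount each cash flow and weight by its period:
  t   CF        PV=CF/(1+0.03825)^t    t·PV
  1       781.25       752.4681       752.4681
  2       781.25       724.7465     1,449.4931
  3       781.25       698.0463     2,094.1388
  4       781.25       672.3297     2,689.3186
  5       781.25       647.5605     3,237.8024
  6       781.25       623.7038     3,742.2228
  7       781.25       600.7260     4,205.0822
  8       781.25       578.5948     4,628.7582
  9       781.25       557.2789     5,015.5098
  10   25,781.25    17,712.6921   177,126.9206
  Σ                 23,568.1466   204,941.7147
Price P = Σ PV = 23,568.1466.
Macaulay duration = Σ(t·PV) / P = 204,941.7147 / 23,568.1466 = 8.69571 half-year periods.
In years: 8.69571 / 2 = 4.34785 years.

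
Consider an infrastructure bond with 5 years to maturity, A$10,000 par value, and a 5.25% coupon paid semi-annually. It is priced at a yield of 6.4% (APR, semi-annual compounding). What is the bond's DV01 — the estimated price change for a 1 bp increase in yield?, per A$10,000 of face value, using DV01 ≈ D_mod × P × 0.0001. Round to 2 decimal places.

A$4.10

Periodic yield y = 0.032.
  t   CF        PV=CF/(1+0.032)^t    t·PV
  1       262.50       254.3605       254.3605
  2       262.50       246.4733       492.9466
  3       262.50       238.8307       716.4922
  4       262.50       231.4251       925.7005
  5       262.50       224.2492     1,121.2458
  6       262.50       217.2957     1,303.7742
  7       262.50       210.5578     1,473.9049
  8       262.50       204.0289     1,632.2314
  9       262.50       197.7024     1,779.3220
  10   10,262.50     7,489.5582    74,895.5815
  Σ                  9,514.4819    84,595.5596
P = 9,514.4819; D_Mac = 8.89124 half-year periods = 4.44562 yrs; D_mod = 4.30777 yrs.
DV01 ≈ 4.30777 × 9,514.4819 × 0.0001 = 4.098622.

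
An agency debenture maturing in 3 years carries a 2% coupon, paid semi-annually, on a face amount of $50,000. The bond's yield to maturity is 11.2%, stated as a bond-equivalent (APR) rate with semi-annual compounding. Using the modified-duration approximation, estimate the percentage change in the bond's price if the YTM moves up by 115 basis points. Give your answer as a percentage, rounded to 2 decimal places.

-3.17%

Periodic yield y = 0.056. Modified duration first:
  t   CF        PV=CF/(1+0.056)^t    t·PV
  1       500.00       473.4848       473.4848
  2       500.00       448.3758       896.7516
  3       500.00       424.5983     1,273.7949
  4       500.00       402.0817     1,608.3269
  5       500.00       380.7592     1,903.7960
  6    50,500.00    36,417.3105   218,503.8630
  Σ                 38,546.6104   224,660.0172
P = 38,546.6104; D_Mac = 5.82827 half-year periods = 2.91413 yrs; D_mod = 2.91413/(1+0.056) = 2.75960 yrs.
ΔP/P ≈ -D_mod · Δy = -2.75960 × (+0.0115) = -0.031735 = -3.1735%.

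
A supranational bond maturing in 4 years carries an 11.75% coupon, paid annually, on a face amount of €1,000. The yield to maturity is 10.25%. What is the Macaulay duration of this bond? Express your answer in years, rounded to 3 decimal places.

Periodic yield y = 0.1025. Discount each cash flow and weight by its year:
  t   CF        PV=CF/(1+0.1025)^t    t·PV
  1       117.50       106.5760       106.5760
  2       117.50        96.6675       193.3351
  3       117.50        87.6803       263.0409
  4     1,117.50       756.3680     3,025.4719
  Σ                  1,047.2918     3,588.4239
Price P = Σ PV = 1,047.2918.
Macaulay duration = Σ(t·PV) / P = 3,588.4239 / 1,047.2918 = 3.42638 years.

3.426 years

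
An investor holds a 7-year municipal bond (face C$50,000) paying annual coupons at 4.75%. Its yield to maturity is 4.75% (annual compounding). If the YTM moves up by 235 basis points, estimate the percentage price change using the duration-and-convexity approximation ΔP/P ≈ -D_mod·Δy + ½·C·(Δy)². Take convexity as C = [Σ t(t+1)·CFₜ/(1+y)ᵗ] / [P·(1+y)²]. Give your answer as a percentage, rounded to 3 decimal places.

-12.548%

With y = 0.0475:
  t   CF        PV=CF/(1+0.0475)^t    t·PV        t(t+1)·PV
  1     2,375.00     2,267.3031     2,267.3031       4,534.6062
  2     2,375.00     2,164.4898     4,328.9797      12,986.9390
  3     2,375.00     2,066.3387     6,199.0162      24,796.0649
  4     2,375.00     1,972.6384     7,890.5537      39,452.7684
  5     2,375.00     1,883.1870     9,415.9352      56,495.6111
  6     2,375.00     1,797.7919    10,786.7515      75,507.2606
  7    52,375.00    37,848.2509   264,937.7566   2,119,502.0527
  Σ                 50,000.0000   305,826.2960   2,333,275.3030
P = 50,000.0000; D_Mac = 6.11653 yrs; D_mod = 5.83917 yrs; C = 42.52927.
Duration effect: -5.83917 × (+0.0235) = -0.137220
Convexity effect: 0.5 × 42.52927 × (0.0235)² = +0.0117434
ΔP/P ≈ -0.137220 + 0.0117434 = -0.125477 = -12.5477%.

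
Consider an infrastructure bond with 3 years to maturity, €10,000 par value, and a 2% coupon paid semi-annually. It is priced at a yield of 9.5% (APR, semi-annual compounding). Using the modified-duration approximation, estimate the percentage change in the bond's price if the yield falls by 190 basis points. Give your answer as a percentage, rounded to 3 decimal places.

+5.290%

Periodic yield y = 0.0475. Modified duration first:
  t   CF        PV=CF/(1+0.0475)^t    t·PV
  1       100.00        95.4654        95.4654
  2       100.00        91.1364       182.2728
  3       100.00        87.0037       261.0112
  4       100.00        83.0585       332.2338
  5       100.00        79.2921       396.4604
  6    10,100.00     7,645.3467    45,872.0801
  Σ                  8,081.3028    47,139.5238
P = 8,081.3028; D_Mac = 5.83316 half-year periods = 2.91658 yrs; D_mod = 2.91658/(1+0.0475) = 2.78432 yrs.
ΔP/P ≈ -D_mod · Δy = -2.78432 × (-0.019) = +0.052902 = +5.2902%.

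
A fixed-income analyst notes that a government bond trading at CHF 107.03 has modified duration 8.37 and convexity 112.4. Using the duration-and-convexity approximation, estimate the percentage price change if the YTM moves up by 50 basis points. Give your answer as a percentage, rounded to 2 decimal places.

-4.04%

Duration effect: -D_mod·Δy = -8.37 × (+0.005) = -0.041850
Convexity effect: ½·C·(Δy)² = 0.5 × 112.4 × (0.005)² = +0.0014050
ΔP/P ≈ -0.041850 + 0.0014050 = -0.040445
= -4.0445%.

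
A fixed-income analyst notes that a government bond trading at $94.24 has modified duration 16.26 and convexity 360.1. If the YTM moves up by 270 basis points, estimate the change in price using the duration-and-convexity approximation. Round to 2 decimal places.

Duration effect: -D_mod·Δy = -16.26 × (+0.027) = -0.439020
Convexity effect: ½·C·(Δy)² = 0.5 × 360.1 × (0.027)² = +0.13125645
ΔP/P ≈ -0.439020 + 0.13125645 = -0.30776355
ΔP ≈ 94.24 × (-0.30776355) = -29.003636952.

-$29.00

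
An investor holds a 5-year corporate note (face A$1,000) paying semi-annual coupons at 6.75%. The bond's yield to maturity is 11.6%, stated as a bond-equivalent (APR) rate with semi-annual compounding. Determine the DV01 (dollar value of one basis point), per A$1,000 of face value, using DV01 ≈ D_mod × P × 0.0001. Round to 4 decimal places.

Periodic yield y = 0.058.
  t   CF        PV=CF/(1+0.058)^t    t·PV
  1        33.75        31.8998        31.8998
  2        33.75        30.1511        60.3021
  3        33.75        28.4982        85.4945
  4        33.75        26.9359       107.7435
  5        33.75        25.4592       127.2962
  6        33.75        24.0636       144.3813
  7        33.75        22.7444       159.2107
  8        33.75        21.4975       171.9802
  9        33.75        20.3190       182.8712
  10    1,033.75       588.2458     5,882.4581
  Σ                    819.8144     6,953.6376
P = 819.8144; D_Mac = 8.48197 half-year periods = 4.24098 yrs; D_mod = 4.00849 yrs.
DV01 ≈ 4.00849 × 819.8144 × 0.0001 = 0.328622.

A$0.3286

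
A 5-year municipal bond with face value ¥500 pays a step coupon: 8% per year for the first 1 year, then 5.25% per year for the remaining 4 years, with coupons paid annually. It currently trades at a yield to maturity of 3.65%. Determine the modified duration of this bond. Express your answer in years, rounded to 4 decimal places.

Periodic yield y = 0.0365. First find Macaulay duration:
  t   CF        PV=CF/(1+0.0365)^t    t·PV
  1        40.00        38.5914        38.5914
  2        26.25        24.4338        48.8676
  3        26.25        23.5734        70.7201
  4        26.25        22.7432        90.9729
  5       526.25       439.8915     2,199.4575
  Σ                    549.2333     2,448.6095
P = 549.2333; Macaulay duration = 2,448.6095 / 549.2333 = 4.45823 years.
Modified duration = D_Mac / (1 + y) = 4.45823 / 1.0365 = 4.30124 years.

4.3012 years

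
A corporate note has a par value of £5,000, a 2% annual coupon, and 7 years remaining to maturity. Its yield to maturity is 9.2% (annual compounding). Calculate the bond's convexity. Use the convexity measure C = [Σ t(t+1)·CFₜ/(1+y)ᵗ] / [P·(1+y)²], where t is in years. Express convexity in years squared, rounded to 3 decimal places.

42.363

With y = 0.092:
  t   CF        PV=CF/(1+0.092)^t    t·PV        t(t+1)·PV
  1       100.00        91.5751        91.5751         183.1502
  2       100.00        83.8600       167.7199         503.1598
  3       100.00        76.7948       230.3845         921.5382
  4       100.00        70.3250       281.2998       1,406.4990
  5       100.00        64.4001       322.0007       1,932.0042
  6       100.00        58.9745       353.8469       2,476.9284
  7     5,100.00     2,754.3030    19,280.1207     154,240.9653
  Σ                  3,200.2324    20,726.9477     161,664.2452
P = 3,200.2324.
Convexity = Σ t(t+1)·PV / [P·(1+y)²] = 161,664.2452 / (3,200.2324 × 1.192464) = 42.36305.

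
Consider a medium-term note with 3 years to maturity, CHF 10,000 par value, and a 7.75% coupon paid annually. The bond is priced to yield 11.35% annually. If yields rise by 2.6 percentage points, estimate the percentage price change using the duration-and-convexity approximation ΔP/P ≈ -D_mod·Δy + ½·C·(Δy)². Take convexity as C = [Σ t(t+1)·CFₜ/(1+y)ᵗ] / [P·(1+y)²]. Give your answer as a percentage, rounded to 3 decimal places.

With y = 0.1135:
  t   CF        PV=CF/(1+0.1135)^t    t·PV        t(t+1)·PV
  1       775.00       696.0036       696.0036       1,392.0072
  2       775.00       625.0594     1,250.1187       3,750.3561
  3    10,775.00     7,804.5275    23,413.5825      93,654.3299
  Σ                  9,125.5904    25,359.7048      98,796.6932
P = 9,125.5904; D_Mac = 2.77897 yrs; D_mod = 2.49570 yrs; C = 8.73174.
Duration effect: -2.49570 × (+0.026) = -0.064888
Convexity effect: 0.5 × 8.73174 × (0.026)² = +0.0029513
ΔP/P ≈ -0.064888 + 0.0029513 = -0.061937 = -6.1937%.

-6.194%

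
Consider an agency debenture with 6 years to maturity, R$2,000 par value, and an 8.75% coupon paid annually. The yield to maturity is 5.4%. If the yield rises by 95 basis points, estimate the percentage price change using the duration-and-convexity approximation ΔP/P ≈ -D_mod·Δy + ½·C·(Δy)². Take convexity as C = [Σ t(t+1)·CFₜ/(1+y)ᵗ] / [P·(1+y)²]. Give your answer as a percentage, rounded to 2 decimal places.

-4.38%

With y = 0.054:
  t   CF        PV=CF/(1+0.054)^t    t·PV        t(t+1)·PV
  1       175.00       166.0342       166.0342         332.0683
  2       175.00       157.5277       315.0553         945.1660
  3       175.00       149.4570       448.3710       1,793.4838
  4       175.00       141.7998       567.1992       2,835.9959
  5       175.00       134.5349       672.6746       4,036.0473
  6     2,175.00     1,586.4106     9,518.4634      66,629.2441
  Σ                  2,335.7641    11,687.7976      76,572.0055
P = 2,335.7641; D_Mac = 5.00384 yrs; D_mod = 4.74748 yrs; C = 29.50936.
Duration effect: -4.74748 × (+0.0095) = -0.045101
Convexity effect: 0.5 × 29.50936 × (0.0095)² = +0.0013316
ΔP/P ≈ -0.045101 + 0.0013316 = -0.043769 = -4.3769%.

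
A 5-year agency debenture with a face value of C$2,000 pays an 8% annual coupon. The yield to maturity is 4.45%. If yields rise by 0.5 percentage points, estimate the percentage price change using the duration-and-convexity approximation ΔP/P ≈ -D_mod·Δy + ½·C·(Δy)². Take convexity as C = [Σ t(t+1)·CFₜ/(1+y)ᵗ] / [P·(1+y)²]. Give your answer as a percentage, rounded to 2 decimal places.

With y = 0.0445:
  t   CF        PV=CF/(1+0.0445)^t    t·PV        t(t+1)·PV
  1       160.00       153.1833       153.1833         306.3667
  2       160.00       146.6571       293.3142         879.9426
  3       160.00       140.4089       421.2267       1,684.9068
  4       160.00       134.4269       537.7076       2,688.5381
  5     2,160.00     1,737.4469     8,687.2343      52,123.4057
  Σ                  2,312.1231    10,092.6662      57,683.1600
P = 2,312.1231; D_Mac = 4.36511 yrs; D_mod = 4.17914 yrs; C = 22.86763.
Duration effect: -4.17914 × (+0.005) = -0.020896
Convexity effect: 0.5 × 22.86763 × (0.005)² = +0.0002858
ΔP/P ≈ -0.020896 + 0.0002858 = -0.020610 = -2.0610%.

-2.06%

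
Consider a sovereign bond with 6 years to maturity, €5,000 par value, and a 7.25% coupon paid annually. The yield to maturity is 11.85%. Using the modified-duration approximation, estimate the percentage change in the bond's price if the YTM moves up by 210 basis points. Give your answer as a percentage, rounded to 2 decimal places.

-9.31%

Periodic yield y = 0.1185. Modified duration first:
  t   CF        PV=CF/(1+0.1185)^t    t·PV
  1       362.50       324.0948       324.0948
  2       362.50       289.7584       579.5168
  3       362.50       259.0598       777.1794
  4       362.50       231.6136       926.4544
  5       362.50       207.0752     1,035.3760
  6     5,362.50     2,738.7436    16,432.4616
  Σ                  4,050.3454    20,075.0829
P = 4,050.3454; D_Mac = 4.95639 yrs; D_mod = 4.95639/(1+0.1185) = 4.43128 yrs.
ΔP/P ≈ -D_mod · Δy = -4.43128 × (+0.021) = -0.093057 = -9.3057%.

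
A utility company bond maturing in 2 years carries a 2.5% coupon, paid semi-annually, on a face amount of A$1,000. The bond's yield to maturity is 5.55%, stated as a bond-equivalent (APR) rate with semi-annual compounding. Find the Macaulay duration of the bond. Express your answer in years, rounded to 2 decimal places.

1.96 years

Periodic yield y = 0.02775. Discount each cash flow and weight by its period:
  t   CF        PV=CF/(1+0.02775)^t    t·PV
  1        12.50        12.1625        12.1625
  2        12.50        11.8341        23.6682
  3        12.50        11.5146        34.5437
  4     1,012.50       907.4968     3,629.9871
  Σ                    943.0079     3,700.3615
Price P = Σ PV = 943.0079.
Macaulay duration = Σ(t·PV) / P = 3,700.3615 / 943.0079 = 3.92400 half-year periods.
In years: 3.92400 / 2 = 1.96200 years.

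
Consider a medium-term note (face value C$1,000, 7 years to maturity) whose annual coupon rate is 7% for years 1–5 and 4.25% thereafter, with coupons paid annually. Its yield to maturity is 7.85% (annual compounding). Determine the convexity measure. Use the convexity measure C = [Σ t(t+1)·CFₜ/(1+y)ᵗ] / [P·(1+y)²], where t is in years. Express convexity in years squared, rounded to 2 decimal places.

With y = 0.0785:
  t   CF        PV=CF/(1+0.0785)^t    t·PV        t(t+1)·PV
  1        70.00        64.9050        64.9050         129.8099
  2        70.00        60.1808       120.3615         361.0846
  3        70.00        55.8004       167.4013         669.6052
  4        70.00        51.7389       206.9557       1,034.7786
  5        70.00        47.9730       239.8652       1,439.1914
  6        42.50        27.0065       162.0389       1,134.2723
  7     1,042.50       614.2356     4,299.6495      34,397.1963
  Σ                    921.8403     5,261.1772      39,165.9383
P = 921.8403.
Convexity = Σ t(t+1)·PV / [P·(1+y)²] = 39,165.9383 / (921.8403 × 1.163162) = 36.52688.

36.53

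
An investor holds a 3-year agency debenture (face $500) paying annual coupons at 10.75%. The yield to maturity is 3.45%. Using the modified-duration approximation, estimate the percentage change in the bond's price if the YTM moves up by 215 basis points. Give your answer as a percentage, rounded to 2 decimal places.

Periodic yield y = 0.0345. Modified duration first:
  t   CF        PV=CF/(1+0.0345)^t    t·PV
  1        53.75        51.9575        51.9575
  2        53.75        50.2247       100.4494
  3       553.75       500.1753     1,500.5259
  Σ                    602.3575     1,652.9328
P = 602.3575; D_Mac = 2.74411 yrs; D_mod = 2.74411/(1+0.0345) = 2.65259 yrs.
ΔP/P ≈ -D_mod · Δy = -2.65259 × (+0.0215) = -0.057031 = -5.7031%.

-5.70%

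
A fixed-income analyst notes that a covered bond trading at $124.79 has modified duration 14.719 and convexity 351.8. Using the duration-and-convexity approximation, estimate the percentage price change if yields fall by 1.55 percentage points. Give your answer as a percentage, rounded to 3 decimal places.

+27.040%

Duration effect: -D_mod·Δy = -14.719 × (-0.0155) = +0.2281445
Convexity effect: ½·C·(Δy)² = 0.5 × 351.8 × (-0.0155)² = +0.042259975
ΔP/P ≈ +0.2281445 + 0.042259975 = +0.270404475
= +27.0404475%.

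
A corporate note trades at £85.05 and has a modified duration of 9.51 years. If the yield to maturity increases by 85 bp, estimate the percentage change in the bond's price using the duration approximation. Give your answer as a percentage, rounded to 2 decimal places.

Duration approximation: ΔP/P ≈ -D_mod · Δy = -9.51 × (+0.0085) = -0.080835.
As a percentage: -8.0835%.

-8.08%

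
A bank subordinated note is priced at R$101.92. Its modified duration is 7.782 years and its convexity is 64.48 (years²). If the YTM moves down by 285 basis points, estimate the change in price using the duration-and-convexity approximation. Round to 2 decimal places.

+R$25.27

Duration effect: -D_mod·Δy = -7.782 × (-0.0285) = +0.221787
Convexity effect: ½·C·(Δy)² = 0.5 × 64.48 × (-0.0285)² = +0.02618694
ΔP/P ≈ +0.221787 + 0.02618694 = +0.24797394
ΔP ≈ 101.92 × (+0.24797394) = +25.2735039648.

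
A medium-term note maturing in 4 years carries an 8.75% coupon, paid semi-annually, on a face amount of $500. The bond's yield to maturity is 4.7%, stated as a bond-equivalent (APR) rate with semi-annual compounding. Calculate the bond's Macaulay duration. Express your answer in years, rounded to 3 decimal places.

Periodic yield y = 0.0235. Discount each cash flow and weight by its period:
  t   CF        PV=CF/(1+0.0235)^t    t·PV
  1       21.875        21.3727        21.3727
  2       21.875        20.8820        41.7640
  3       21.875        20.4026        61.2077
  4       21.875        19.9341        79.7364
  5       21.875        19.4764        97.3820
  6       21.875        19.0292       114.1753
  7       21.875        18.5923       130.1461
  8      521.875       433.3749     3,466.9989
  Σ                    573.0642     4,012.7832
Price P = Σ PV = 573.0642.
Macaulay duration = Σ(t·PV) / P = 4,012.7832 / 573.0642 = 7.00233 half-year periods.
In years: 7.00233 / 2 = 3.50116 years.

3.501 years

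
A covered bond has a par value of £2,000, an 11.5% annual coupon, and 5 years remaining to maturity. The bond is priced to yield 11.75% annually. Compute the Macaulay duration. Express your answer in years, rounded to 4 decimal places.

Periodic yield y = 0.1175. Discount each cash flow and weight by its year:
  t   CF        PV=CF/(1+0.1175)^t    t·PV
  1       230.00       205.8166       205.8166
  2       230.00       184.1759       368.3518
  3       230.00       164.8106       494.4319
  4       230.00       147.4816       589.9262
  5     2,230.00     1,279.5793     6,397.8965
  Σ                  1,981.8639     8,056.4229
Price P = Σ PV = 1,981.8639.
Macaulay duration = Σ(t·PV) / P = 8,056.4229 / 1,981.8639 = 4.06507 years.

4.0651 years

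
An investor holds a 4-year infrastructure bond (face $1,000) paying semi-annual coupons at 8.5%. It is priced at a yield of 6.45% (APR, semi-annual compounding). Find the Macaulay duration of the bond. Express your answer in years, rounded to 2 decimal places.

3.49 years

Periodic yield y = 0.03225. Discount each cash flow and weight by its period:
  t   CF        PV=CF/(1+0.03225)^t    t·PV
  1        42.50        41.1722        41.1722
  2        42.50        39.8859        79.7718
  3        42.50        38.6397       115.9192
  4        42.50        37.4325       149.7302
  5        42.50        36.2631       181.3153
  6        42.50        35.1301       210.7807
  7        42.50        34.0326       238.2280
  8     1,042.50       808.7177     6,469.7413
  Σ                  1,071.2738     7,486.6587
Price P = Σ PV = 1,071.2738.
Macaulay duration = Σ(t·PV) / P = 7,486.6587 / 1,071.2738 = 6.98856 half-year periods.
In years: 6.98856 / 2 = 3.49428 years.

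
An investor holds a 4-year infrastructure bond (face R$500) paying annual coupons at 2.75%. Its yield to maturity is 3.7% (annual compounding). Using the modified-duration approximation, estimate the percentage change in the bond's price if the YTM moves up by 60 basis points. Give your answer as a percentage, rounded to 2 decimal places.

-2.22%

Periodic yield y = 0.037. Modified duration first:
  t   CF        PV=CF/(1+0.037)^t    t·PV
  1        13.75        13.2594        13.2594
  2        13.75        12.7863        25.5726
  3        13.75        12.3301        36.9903
  4       513.75       444.2596     1,777.0384
  Σ                    482.6354     1,852.8607
P = 482.6354; D_Mac = 3.83905 yrs; D_mod = 3.83905/(1+0.037) = 3.70207 yrs.
ΔP/P ≈ -D_mod · Δy = -3.70207 × (+0.006) = -0.022212 = -2.2212%.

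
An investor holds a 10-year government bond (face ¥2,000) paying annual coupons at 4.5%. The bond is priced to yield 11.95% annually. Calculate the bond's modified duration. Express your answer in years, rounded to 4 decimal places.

6.8024 years

Periodic yield y = 0.1195. First find Macaulay duration:
  t   CF        PV=CF/(1+0.1195)^t    t·PV
  1        90.00        80.3930        80.3930
  2        90.00        71.8116       143.6231
  3        90.00        64.1461       192.4383
  4        90.00        57.2989       229.1955
  5        90.00        51.1826       255.9128
  6        90.00        45.7191       274.3148
  7        90.00        40.8389       285.8722
  8        90.00        36.4796       291.8366
  9        90.00        32.5856       293.2703
  10    2,090.00       675.9356     6,759.3558
  Σ                  1,156.3909     8,806.2124
P = 1,156.3909; Macaulay duration = 8,806.2124 / 1,156.3909 = 7.61526 years.
Modified duration = D_Mac / (1 + y) = 7.61526 / 1.1195 = 6.80237 years.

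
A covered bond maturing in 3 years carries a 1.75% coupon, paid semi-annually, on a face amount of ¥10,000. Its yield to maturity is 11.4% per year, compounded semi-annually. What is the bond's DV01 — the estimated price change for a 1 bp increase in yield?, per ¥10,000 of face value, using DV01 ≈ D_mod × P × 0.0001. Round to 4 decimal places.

Periodic yield y = 0.057.
  t   CF        PV=CF/(1+0.057)^t    t·PV
  1        87.50        82.7815        82.7815
  2        87.50        78.3174       156.6347
  3        87.50        74.0940       222.2820
  4        87.50        70.0984       280.3936
  5        87.50        66.3183       331.5913
  6    10,087.50     7,233.2525    43,399.5148
  Σ                  7,604.8620    44,473.1979
P = 7,604.8620; D_Mac = 5.84800 half-year periods = 2.92400 yrs; D_mod = 2.76632 yrs.
DV01 ≈ 2.76632 × 7,604.8620 × 0.0001 = 2.103746.

¥2.1037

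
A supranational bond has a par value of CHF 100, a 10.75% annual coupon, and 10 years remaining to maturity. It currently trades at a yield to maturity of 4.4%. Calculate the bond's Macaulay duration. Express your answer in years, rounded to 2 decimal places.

Periodic yield y = 0.044. Discount each cash flow and weight by its year:
  t   CF        PV=CF/(1+0.044)^t    t·PV
  1        10.75        10.2969        10.2969
  2        10.75         9.8630        19.7259
  3        10.75         9.4473        28.3419
  4        10.75         9.0491        36.1965
  5        10.75         8.6677        43.3387
  6        10.75         8.3024        49.8146
  7        10.75         7.9525        55.6677
  8        10.75         7.6174        60.9389
  9        10.75         7.2963        65.6669
  10      110.75        72.0010       720.0104
  Σ                    150.4937     1,089.9983
Price P = Σ PV = 150.4937.
Macaulay duration = Σ(t·PV) / P = 1,089.9983 / 150.4937 = 7.24282 years.

7.24 years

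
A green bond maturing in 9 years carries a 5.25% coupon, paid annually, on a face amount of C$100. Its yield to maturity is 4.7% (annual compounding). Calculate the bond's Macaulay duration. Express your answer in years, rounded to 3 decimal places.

7.434 years

Periodic yield y = 0.047. Discount each cash flow and weight by its year:
  t   CF        PV=CF/(1+0.047)^t    t·PV
  1         5.25         5.0143         5.0143
  2         5.25         4.7892         9.5785
  3         5.25         4.5742        13.7227
  4         5.25         4.3689        17.4756
  5         5.25         4.1728        20.8639
  6         5.25         3.9855        23.9128
  7         5.25         3.8066        26.6459
  8         5.25         3.6357        29.0855
  9       105.25        69.6149       626.5338
  Σ                    103.9621       772.8330
Price P = Σ PV = 103.9621.
Macaulay duration = Σ(t·PV) / P = 772.8330 / 103.9621 = 7.43380 years.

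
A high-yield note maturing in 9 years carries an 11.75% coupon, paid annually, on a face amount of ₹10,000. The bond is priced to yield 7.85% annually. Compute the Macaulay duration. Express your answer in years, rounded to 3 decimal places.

6.331 years

Periodic yield y = 0.0785. Discount each cash flow and weight by its year:
  t   CF        PV=CF/(1+0.0785)^t    t·PV
  1     1,175.00     1,089.4761     1,089.4761
  2     1,175.00     1,010.1772     2,020.3544
  3     1,175.00       936.6502     2,809.9505
  4     1,175.00       868.4749     3,473.8996
  5     1,175.00       805.2618     4,026.3092
  6     1,175.00       746.6498     4,479.8990
  7     1,175.00       692.3040     4,846.1278
  8     1,175.00       641.9137     5,135.3099
  9    11,175.00     5,660.6485    50,945.8364
  Σ                 12,451.5563    78,827.1629
Price P = Σ PV = 12,451.5563.
Macaulay duration = Σ(t·PV) / P = 78,827.1629 / 12,451.5563 = 6.33071 years.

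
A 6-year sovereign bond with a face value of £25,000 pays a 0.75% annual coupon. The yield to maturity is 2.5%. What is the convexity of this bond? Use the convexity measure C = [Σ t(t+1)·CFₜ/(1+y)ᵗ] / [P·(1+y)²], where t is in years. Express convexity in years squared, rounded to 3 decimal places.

38.936

With y = 0.025:
  t   CF        PV=CF/(1+0.025)^t    t·PV        t(t+1)·PV
  1       187.50       182.9268       182.9268         365.8537
  2       187.50       178.4652       356.9304       1,070.7912
  3       187.50       174.1124       522.3372       2,089.3487
  4       187.50       169.8657       679.4630       3,397.3149
  5       187.50       165.7227       828.6134       4,971.6804
  6    25,187.50    21,719.1023   130,314.6139     912,202.2971
  Σ                 22,590.1952   132,884.8846     924,097.2859
P = 22,590.1952.
Convexity = Σ t(t+1)·PV / [P·(1+y)²] = 924,097.2859 / (22,590.1952 × 1.050625) = 38.93588.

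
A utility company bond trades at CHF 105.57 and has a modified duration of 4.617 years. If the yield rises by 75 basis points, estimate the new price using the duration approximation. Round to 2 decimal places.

Duration approximation: ΔP/P ≈ -D_mod · Δy = -4.617 × (+0.0075) = -0.0346275.
New price ≈ 105.57 × (1 - 0.0346275) = 101.914374825.

CHF 101.91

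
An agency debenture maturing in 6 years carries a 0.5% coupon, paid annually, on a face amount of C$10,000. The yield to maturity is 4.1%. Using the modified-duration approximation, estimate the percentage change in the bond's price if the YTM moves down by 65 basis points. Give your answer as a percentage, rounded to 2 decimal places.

Periodic yield y = 0.041. Modified duration first:
  t   CF        PV=CF/(1+0.041)^t    t·PV
  1        50.00        48.0307        48.0307
  2        50.00        46.1390        92.2781
  3        50.00        44.3218       132.9655
  4        50.00        42.5762       170.3049
  5        50.00        40.8993       204.4967
  6    10,050.00     7,896.9918    47,381.9505
  Σ                  8,118.9589    48,030.0265
P = 8,118.9589; D_Mac = 5.91579 yrs; D_mod = 5.91579/(1+0.041) = 5.68279 yrs.
ΔP/P ≈ -D_mod · Δy = -5.68279 × (-0.0065) = +0.036938 = +3.6938%.

+3.69%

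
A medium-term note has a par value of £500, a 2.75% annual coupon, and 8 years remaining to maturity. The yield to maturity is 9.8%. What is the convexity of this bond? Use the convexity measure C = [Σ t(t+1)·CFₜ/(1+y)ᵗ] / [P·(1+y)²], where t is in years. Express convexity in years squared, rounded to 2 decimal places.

50.49

With y = 0.098:
  t   CF        PV=CF/(1+0.098)^t    t·PV        t(t+1)·PV
  1        13.75        12.5228        12.5228          25.0455
  2        13.75        11.4051        22.8101          68.4304
  3        13.75        10.3871        31.1614         124.6456
  4        13.75         9.4600        37.8402         189.2010
  5        13.75         8.6157        43.0785         258.4713
  6        13.75         7.8467        47.0804         329.5626
  7        13.75         7.1464        50.0247         400.1975
  8       513.75       243.1829     1,945.4636      17,509.1721
  Σ                    310.5668     2,189.9817      18,904.7259
P = 310.5668.
Convexity = Σ t(t+1)·PV / [P·(1+y)²] = 18,904.7259 / (310.5668 × 1.205604) = 50.49062.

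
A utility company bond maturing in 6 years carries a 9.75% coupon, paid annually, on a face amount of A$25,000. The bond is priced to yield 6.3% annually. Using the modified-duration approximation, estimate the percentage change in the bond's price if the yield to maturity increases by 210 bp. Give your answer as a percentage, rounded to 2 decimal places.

-9.70%

Periodic yield y = 0.063. Modified duration first:
  t   CF        PV=CF/(1+0.063)^t    t·PV
  1     2,437.50     2,293.0386     2,293.0386
  2     2,437.50     2,157.1388     4,314.2776
  3     2,437.50     2,029.2933     6,087.8800
  4     2,437.50     1,909.0248     7,636.0991
  5     2,437.50     1,795.8841     8,979.4204
  6    27,437.50    19,017.1289   114,102.7735
  Σ                 29,201.5085   143,413.4893
P = 29,201.5085; D_Mac = 4.91117 yrs; D_mod = 4.91117/(1+0.063) = 4.62010 yrs.
ΔP/P ≈ -D_mod · Δy = -4.62010 × (+0.021) = -0.097022 = -9.7022%.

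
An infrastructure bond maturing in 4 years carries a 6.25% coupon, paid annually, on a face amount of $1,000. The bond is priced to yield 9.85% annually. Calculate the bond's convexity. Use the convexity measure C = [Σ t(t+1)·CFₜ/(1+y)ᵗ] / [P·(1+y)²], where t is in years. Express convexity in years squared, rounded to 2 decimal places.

14.58

With y = 0.0985:
  t   CF        PV=CF/(1+0.0985)^t    t·PV        t(t+1)·PV
  1        62.50        56.8958        56.8958         113.7915
  2        62.50        51.7941       103.5881         310.7643
  3        62.50        47.1498       141.4494         565.7976
  4     1,062.50       729.6737     2,918.6948      14,593.4740
  Σ                    885.5133     3,220.6281      15,583.8274
P = 885.5133.
Convexity = Σ t(t+1)·PV / [P·(1+y)²] = 15,583.8274 / (885.5133 × 1.206702) = 14.58408.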